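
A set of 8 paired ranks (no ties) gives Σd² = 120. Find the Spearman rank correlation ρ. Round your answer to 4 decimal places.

ρ = 1 − 6Σd² / [n(n²−1)] = 1 − 6×120 / (8×63)
  = 1 − 720/504 = 1 − 1.42857 ≈ -0.4286

-0.4286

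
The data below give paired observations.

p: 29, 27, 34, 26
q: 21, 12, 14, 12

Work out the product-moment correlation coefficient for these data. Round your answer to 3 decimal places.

n = 4, Σp = 116, Σq = 59, Σp² = 3402, Σq² = 925, Σpq = 1721
nΣpq − ΣpΣq = 6884 − 6844 = 40
nΣp² − (Σp)² = 13608 − 13456 = 152; nΣq² − (Σq)² = 3700 − 3481 = 219
r = 40 / √(152 × 219) = 40 / 182.4500 ≈ 0.219

0.219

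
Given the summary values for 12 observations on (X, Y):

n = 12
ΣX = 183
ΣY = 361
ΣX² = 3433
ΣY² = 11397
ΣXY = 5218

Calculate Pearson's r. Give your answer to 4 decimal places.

-0.4892

r = (nΣXY − ΣXΣY) / √[(nΣX² − (ΣX)²)(nΣY² − (ΣY)²)]
Numerator: 12×5218 − 183×361 = -3447
Denominator: √[(41196 − 33489)(136764 − 130321)] = √[7707 × 6443] = 7046.7156
r = -3447 / 7046.7156 ≈ -0.4892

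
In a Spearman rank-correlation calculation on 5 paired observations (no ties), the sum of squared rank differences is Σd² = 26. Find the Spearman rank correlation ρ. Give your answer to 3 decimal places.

ρ = 1 − 6Σd² / [n(n²−1)] = 1 − 6×26 / (5×24)
  = 1 − 156/120 = 1 − 1.3000 ≈ -0.300

-0.300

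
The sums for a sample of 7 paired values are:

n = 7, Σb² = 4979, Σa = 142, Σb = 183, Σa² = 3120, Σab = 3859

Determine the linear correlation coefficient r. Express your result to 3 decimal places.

0.679

r = (nΣab − ΣaΣb) / √[(nΣa² − (Σa)²)(nΣb² − (Σb)²)]
Numerator: 7×3859 − 142×183 = 1027
Denominator: √[(21840 − 20164)(34853 − 33489)] = √[1676 × 1364] = 1511.9735
r = 1027 / 1511.9735 ≈ 0.679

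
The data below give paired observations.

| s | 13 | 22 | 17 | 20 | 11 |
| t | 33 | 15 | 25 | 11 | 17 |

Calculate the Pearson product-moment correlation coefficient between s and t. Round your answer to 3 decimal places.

n = 5, Σs = 83, Σt = 101, Σs² = 1463, Σt² = 2349, Σst = 1591
nΣst − ΣsΣt = 7955 − 8383 = -428
nΣs² − (Σs)² = 7315 − 6889 = 426; nΣt² − (Σt)² = 11745 − 10201 = 1544
r = -428 / √(426 × 1544) = -428 / 811.0142 ≈ -0.528

-0.528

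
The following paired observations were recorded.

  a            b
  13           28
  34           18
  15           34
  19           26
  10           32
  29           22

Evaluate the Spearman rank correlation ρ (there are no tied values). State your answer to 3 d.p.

Rank a: 2, 6, 3, 4, 1, 5
Rank b: 4, 1, 6, 3, 5, 2
d = rank(a) − rank(b): -2, 5, -3, 1, -4, 3; Σd² = 64
ρ = 1 − 6Σd² / [n(n²−1)] = 1 − 6×64 / (6×35) = 1 − 384/210 ≈ -0.829

-0.829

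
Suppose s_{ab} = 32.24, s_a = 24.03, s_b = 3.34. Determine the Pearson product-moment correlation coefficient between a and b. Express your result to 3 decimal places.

0.402

r = Cov(a,b) / (s_a · s_b) = 32.24 / (24.03 × 3.34)
  = 32.24 / 80.2602 ≈ 0.402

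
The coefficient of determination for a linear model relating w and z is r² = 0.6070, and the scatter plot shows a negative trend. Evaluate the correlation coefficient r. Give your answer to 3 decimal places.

|r| = √0.6070 = 0.779
The association is negative, so r = −0.779.

-0.779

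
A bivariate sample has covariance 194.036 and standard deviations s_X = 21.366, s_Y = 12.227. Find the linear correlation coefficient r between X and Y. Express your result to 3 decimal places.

r = Cov(X,Y) / (s_X · s_Y) = 194.036 / (21.366 × 12.227)
  = 194.036 / 261.2421 ≈ 0.743

0.743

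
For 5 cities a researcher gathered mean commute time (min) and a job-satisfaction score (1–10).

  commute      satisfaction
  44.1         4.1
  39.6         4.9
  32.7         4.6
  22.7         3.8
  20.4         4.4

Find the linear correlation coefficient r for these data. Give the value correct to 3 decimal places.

n = 5, Σx = 159.5, Σy = 21.8, Σx² = 5513.71, Σy² = 95.78, Σxy = 701.29
nΣxy − ΣxΣy = 3506.45 − 3477.1 = 29.35
nΣx² − (Σx)² = 27568.55 − 25440.25 = 2128.3; nΣy² − (Σy)² = 478.9 − 475.24 = 3.66
r = 29.35 / √(2128.3 × 3.66) = 29.35 / 88.2586 ≈ 0.333

0.333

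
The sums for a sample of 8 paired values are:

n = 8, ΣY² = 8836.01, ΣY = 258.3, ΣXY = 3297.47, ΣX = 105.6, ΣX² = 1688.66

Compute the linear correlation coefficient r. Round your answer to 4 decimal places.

-0.2931

r = (nΣXY − ΣXΣY) / √[(nΣX² − (ΣX)²)(nΣY² − (ΣY)²)]
Numerator: 8×3297.47 − 105.6×258.3 = -896.72
Denominator: √[(13509.28 − 11151.36)(70688.08 − 66718.89)] = √[2357.92 × 3969.19] = 3059.2536
r = -896.72 / 3059.2536 ≈ -0.2931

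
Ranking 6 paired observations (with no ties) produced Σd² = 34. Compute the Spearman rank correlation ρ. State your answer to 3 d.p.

0.029

ρ = 1 − 6Σd² / [n(n²−1)] = 1 − 6×34 / (6×35)
  = 1 − 204/210 = 1 − 0.9714 ≈ 0.029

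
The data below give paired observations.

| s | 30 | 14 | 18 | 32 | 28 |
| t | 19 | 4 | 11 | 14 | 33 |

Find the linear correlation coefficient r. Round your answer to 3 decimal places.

0.639

n = 5, Σs = 122, Σt = 81, Σs² = 3228, Σt² = 1783, Σst = 2196
nΣst − ΣsΣt = 10980 − 9882 = 1098
nΣs² − (Σs)² = 16140 − 14884 = 1256; nΣt² − (Σt)² = 8915 − 6561 = 2354
r = 1098 / √(1256 × 2354) = 1098 / 1719.4836 ≈ 0.639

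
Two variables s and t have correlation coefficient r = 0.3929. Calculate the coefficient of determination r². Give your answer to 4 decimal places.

r² = (0.3929)² = 0.1544

0.1544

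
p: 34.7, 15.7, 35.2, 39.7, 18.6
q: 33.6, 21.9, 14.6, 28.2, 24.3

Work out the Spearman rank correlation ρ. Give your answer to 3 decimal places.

Rank p: 3, 1, 4, 5, 2
Rank q: 5, 2, 1, 4, 3
d = rank(p) − rank(q): -2, -1, 3, 1, -1; Σd² = 16
ρ = 1 − 6Σd² / [n(n²−1)] = 1 − 6×16 / (5×24) = 1 − 96/120 ≈ 0.200

0.200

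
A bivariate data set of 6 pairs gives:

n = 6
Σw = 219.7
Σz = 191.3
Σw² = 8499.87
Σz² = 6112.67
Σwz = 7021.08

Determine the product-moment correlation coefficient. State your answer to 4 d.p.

0.2089

r = (nΣwz − ΣwΣz) / √[(nΣw² − (Σw)²)(nΣz² − (Σz)²)]
Numerator: 6×7021.08 − 219.7×191.3 = 97.87
Denominator: √[(50999.22 − 48268.09)(36676.02 − 36595.69)] = √[2731.13 × 80.33] = 468.3926
r = 97.87 / 468.3926 ≈ 0.2089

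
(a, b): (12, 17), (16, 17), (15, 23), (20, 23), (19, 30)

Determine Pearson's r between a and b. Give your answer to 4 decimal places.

n = 5, Σa = 82, Σb = 110, Σa² = 1386, Σb² = 2536, Σab = 1851
nΣab − ΣaΣb = 9255 − 9020 = 235
nΣa² − (Σa)² = 6930 − 6724 = 206; nΣb² − (Σb)² = 12680 − 12100 = 580
r = 235 / √(206 × 580) = 235 / 345.6588 ≈ 0.6799

0.6799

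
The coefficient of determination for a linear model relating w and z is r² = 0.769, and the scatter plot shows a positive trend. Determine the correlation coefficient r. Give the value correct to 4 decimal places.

0.8769

|r| = √0.769 = 0.8769
The association is positive, so r = 0.8769.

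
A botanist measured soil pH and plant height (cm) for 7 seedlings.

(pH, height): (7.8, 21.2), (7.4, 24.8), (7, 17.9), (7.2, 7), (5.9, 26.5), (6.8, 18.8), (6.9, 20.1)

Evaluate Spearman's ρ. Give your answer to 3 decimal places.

-0.107

Rank pH: 7, 6, 4, 5, 1, 2, 3
Rank height: 5, 6, 2, 1, 7, 3, 4
d = rank(pH) − rank(height): 2, 0, 2, 4, -6, -1, -1; Σd² = 62
ρ = 1 − 6Σd² / [n(n²−1)] = 1 − 6×62 / (7×48) = 1 − 372/336 ≈ -0.107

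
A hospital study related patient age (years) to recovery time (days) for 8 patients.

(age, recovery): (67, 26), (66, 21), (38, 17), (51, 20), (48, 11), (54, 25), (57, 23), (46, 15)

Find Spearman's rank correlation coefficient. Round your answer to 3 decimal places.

0.810

Rank age: 8, 7, 1, 4, 3, 5, 6, 2
Rank recovery: 8, 5, 3, 4, 1, 7, 6, 2
d = rank(age) − rank(recovery): 0, 2, -2, 0, 2, -2, 0, 0; Σd² = 16
ρ = 1 − 6Σd² / [n(n²−1)] = 1 − 6×16 / (8×63) = 1 − 96/504 ≈ 0.810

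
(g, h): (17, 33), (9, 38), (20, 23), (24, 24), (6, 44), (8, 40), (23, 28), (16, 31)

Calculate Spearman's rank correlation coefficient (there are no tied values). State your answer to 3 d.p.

-0.905

Rank g: 5, 3, 6, 8, 1, 2, 7, 4
Rank h: 5, 6, 1, 2, 8, 7, 3, 4
d = rank(g) − rank(h): 0, -3, 5, 6, -7, -5, 4, 0; Σd² = 160
ρ = 1 − 6Σd² / [n(n²−1)] = 1 − 6×160 / (8×63) = 1 − 960/504 ≈ -0.905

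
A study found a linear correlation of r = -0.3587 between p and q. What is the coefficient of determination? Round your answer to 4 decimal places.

0.1287

r² = (-0.3587)² = 0.1287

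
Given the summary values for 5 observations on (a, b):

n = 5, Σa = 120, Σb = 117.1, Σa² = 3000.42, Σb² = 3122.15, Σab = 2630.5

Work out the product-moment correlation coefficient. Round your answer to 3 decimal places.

r = (nΣab − ΣaΣb) / √[(nΣa² − (Σa)²)(nΣb² − (Σb)²)]
Numerator: 5×2630.5 − 120×117.1 = -899.5
Denominator: √[(15002.1 − 14400)(15610.75 − 13712.41)] = √[602.1 × 1898.34] = 1069.1073
r = -899.5 / 1069.1073 ≈ -0.841

-0.841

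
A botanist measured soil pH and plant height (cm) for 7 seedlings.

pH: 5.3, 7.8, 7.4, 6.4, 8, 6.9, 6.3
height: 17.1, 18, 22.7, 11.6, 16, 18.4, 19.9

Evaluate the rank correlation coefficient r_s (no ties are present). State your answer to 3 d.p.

-0.036

Rank pH: 1, 6, 5, 3, 7, 4, 2
Rank height: 3, 4, 7, 1, 2, 5, 6
d = rank(pH) − rank(height): -2, 2, -2, 2, 5, -1, -4; Σd² = 58
ρ = 1 − 6Σd² / [n(n²−1)] = 1 − 6×58 / (7×48) = 1 − 348/336 ≈ -0.036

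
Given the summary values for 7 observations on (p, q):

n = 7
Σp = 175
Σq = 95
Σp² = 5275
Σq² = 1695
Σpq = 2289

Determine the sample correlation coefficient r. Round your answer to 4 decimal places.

-0.1423

r = (nΣpq − ΣpΣq) / √[(nΣp² − (Σp)²)(nΣq² − (Σq)²)]
Numerator: 7×2289 − 175×95 = -602
Denominator: √[(36925 − 30625)(11865 − 9025)] = √[6300 × 2840] = 4229.8936
r = -602 / 4229.8936 ≈ -0.1423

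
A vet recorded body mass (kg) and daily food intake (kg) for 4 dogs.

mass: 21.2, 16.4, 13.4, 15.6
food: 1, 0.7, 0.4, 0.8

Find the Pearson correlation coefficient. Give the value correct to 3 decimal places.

n = 4, Σx = 66.6, Σy = 2.9, Σx² = 1141.32, Σy² = 2.29, Σxy = 50.52
nΣxy − ΣxΣy = 202.08 − 193.14 = 8.94
nΣx² − (Σx)² = 4565.28 − 4435.56 = 129.72; nΣy² − (Σy)² = 9.16 − 8.41 = 0.75
r = 8.94 / √(129.72 × 0.75) = 8.94 / 9.8636 ≈ 0.906

0.906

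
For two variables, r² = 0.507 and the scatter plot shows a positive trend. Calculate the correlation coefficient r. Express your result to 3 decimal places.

0.712

|r| = √0.507 = 0.712
The association is positive, so r = 0.712.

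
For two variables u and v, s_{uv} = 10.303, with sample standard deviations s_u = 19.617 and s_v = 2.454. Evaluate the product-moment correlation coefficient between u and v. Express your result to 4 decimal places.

r = Cov(u,v) / (s_u · s_v) = 10.303 / (19.617 × 2.454)
  = 10.303 / 48.1401 ≈ 0.2140

0.2140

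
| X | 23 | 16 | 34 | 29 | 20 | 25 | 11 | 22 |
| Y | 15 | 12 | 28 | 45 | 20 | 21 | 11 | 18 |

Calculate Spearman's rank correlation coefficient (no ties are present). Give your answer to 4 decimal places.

0.8810

Rank X: 5, 2, 8, 7, 3, 6, 1, 4
Rank Y: 3, 2, 7, 8, 5, 6, 1, 4
d = rank(X) − rank(Y): 2, 0, 1, -1, -2, 0, 0, 0; Σd² = 10
ρ = 1 − 6Σd² / [n(n²−1)] = 1 − 6×10 / (8×63) = 1 − 60/504 ≈ 0.8810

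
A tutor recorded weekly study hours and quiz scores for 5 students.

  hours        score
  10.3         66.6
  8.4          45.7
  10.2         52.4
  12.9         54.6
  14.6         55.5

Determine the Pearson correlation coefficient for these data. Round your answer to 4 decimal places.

0.2596

n = 5, Σx = 56.4, Σy = 274.8, Σx² = 660.26, Σy² = 15331.22, Σxy = 3118.98
nΣxy − ΣxΣy = 15594.9 − 15498.72 = 96.18
nΣx² − (Σx)² = 3301.3 − 3180.96 = 120.34; nΣy² − (Σy)² = 76656.1 − 75515.04 = 1141.06
r = 96.18 / √(120.34 × 1141.06) = 96.18 / 370.5606 ≈ 0.2596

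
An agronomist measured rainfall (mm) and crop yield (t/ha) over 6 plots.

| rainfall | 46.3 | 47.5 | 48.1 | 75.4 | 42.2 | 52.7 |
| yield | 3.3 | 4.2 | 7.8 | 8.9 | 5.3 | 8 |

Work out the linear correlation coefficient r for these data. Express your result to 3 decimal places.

n = 6, Σx = 312.2, Σy = 37.5, Σx² = 16956.84, Σy² = 260.67, Σxy = 2043.79
nΣxy − ΣxΣy = 12262.74 − 11707.5 = 555.24
nΣx² − (Σx)² = 101741.04 − 97468.84 = 4272.2; nΣy² − (Σy)² = 1564.02 − 1406.25 = 157.77
r = 555.24 / √(4272.2 × 157.77) = 555.24 / 820.9903 ≈ 0.676

0.676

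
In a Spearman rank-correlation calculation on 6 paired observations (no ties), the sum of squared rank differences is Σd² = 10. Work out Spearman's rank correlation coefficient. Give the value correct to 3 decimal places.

0.714

ρ = 1 − 6Σd² / [n(n²−1)] = 1 − 6×10 / (6×35)
  = 1 − 60/210 = 1 − 0.2857 ≈ 0.714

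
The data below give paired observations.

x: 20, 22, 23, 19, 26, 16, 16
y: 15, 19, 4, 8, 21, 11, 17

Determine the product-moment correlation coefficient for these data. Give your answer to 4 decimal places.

n = 7, Σx = 142, Σy = 95, Σx² = 2962, Σy² = 1517, Σxy = 1956
nΣxy − ΣxΣy = 13692 − 13490 = 202
nΣx² − (Σx)² = 20734 − 20164 = 570; nΣy² − (Σy)² = 10619 − 9025 = 1594
r = 202 / √(570 × 1594) = 202 / 953.1946 ≈ 0.2119

0.2119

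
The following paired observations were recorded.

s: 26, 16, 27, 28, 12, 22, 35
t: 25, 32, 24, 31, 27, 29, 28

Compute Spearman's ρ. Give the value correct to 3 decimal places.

-0.107

Rank s: 4, 2, 5, 6, 1, 3, 7
Rank t: 2, 7, 1, 6, 3, 5, 4
d = rank(s) − rank(t): 2, -5, 4, 0, -2, -2, 3; Σd² = 62
ρ = 1 − 6Σd² / [n(n²−1)] = 1 − 6×62 / (7×48) = 1 − 372/336 ≈ -0.107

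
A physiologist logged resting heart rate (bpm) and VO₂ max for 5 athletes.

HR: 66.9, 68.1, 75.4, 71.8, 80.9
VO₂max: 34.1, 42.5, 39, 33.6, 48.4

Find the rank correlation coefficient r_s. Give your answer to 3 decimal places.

Rank HR: 1, 2, 4, 3, 5
Rank VO₂max: 2, 4, 3, 1, 5
d = rank(HR) − rank(VO₂max): -1, -2, 1, 2, 0; Σd² = 10
ρ = 1 − 6Σd² / [n(n²−1)] = 1 − 6×10 / (5×24) = 1 − 60/120 ≈ 0.500

0.500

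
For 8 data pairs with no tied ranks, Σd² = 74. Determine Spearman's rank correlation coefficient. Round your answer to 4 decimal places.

0.1190

ρ = 1 − 6Σd² / [n(n²−1)] = 1 − 6×74 / (8×63)
  = 1 − 444/504 = 1 − 0.88095 ≈ 0.1190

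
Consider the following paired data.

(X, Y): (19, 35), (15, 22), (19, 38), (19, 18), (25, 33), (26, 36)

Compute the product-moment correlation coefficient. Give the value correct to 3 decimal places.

n = 6, ΣX = 123, ΣY = 182, ΣX² = 2609, ΣY² = 5862, ΣXY = 3820
nΣXY − ΣXΣY = 22920 − 22386 = 534
nΣX² − (ΣX)² = 15654 − 15129 = 525; nΣY² − (ΣY)² = 35172 − 33124 = 2048
r = 534 / √(525 × 2048) = 534 / 1036.9185 ≈ 0.515

0.515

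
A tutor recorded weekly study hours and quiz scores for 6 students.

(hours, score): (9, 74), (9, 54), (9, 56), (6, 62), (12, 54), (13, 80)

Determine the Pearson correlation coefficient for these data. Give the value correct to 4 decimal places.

0.3058

n = 6, Σx = 58, Σy = 380, Σx² = 592, Σy² = 24688, Σxy = 3716
nΣxy − ΣxΣy = 22296 − 22040 = 256
nΣx² − (Σx)² = 3552 − 3364 = 188; nΣy² − (Σy)² = 148128 − 144400 = 3728
r = 256 / √(188 × 3728) = 256 / 837.1762 ≈ 0.3058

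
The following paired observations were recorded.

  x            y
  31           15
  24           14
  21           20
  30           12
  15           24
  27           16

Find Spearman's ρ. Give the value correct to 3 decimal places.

-0.714

Rank x: 6, 3, 2, 5, 1, 4
Rank y: 3, 2, 5, 1, 6, 4
d = rank(x) − rank(y): 3, 1, -3, 4, -5, 0; Σd² = 60
ρ = 1 − 6Σd² / [n(n²−1)] = 1 − 6×60 / (6×35) = 1 − 360/210 ≈ -0.714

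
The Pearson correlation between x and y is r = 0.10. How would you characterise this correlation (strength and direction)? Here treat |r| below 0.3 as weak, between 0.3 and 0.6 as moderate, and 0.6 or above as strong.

r = 0.10 > 0 so the relationship is positive.
|r| = 0.10, which falls in the weak range.

weak positive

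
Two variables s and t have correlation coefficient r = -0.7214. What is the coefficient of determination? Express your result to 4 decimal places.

r² = (-0.7214)² = 0.5204

0.5204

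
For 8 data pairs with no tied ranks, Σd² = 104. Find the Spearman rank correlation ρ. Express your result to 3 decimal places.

-0.238

ρ = 1 − 6Σd² / [n(n²−1)] = 1 − 6×104 / (8×63)
  = 1 − 624/504 = 1 − 1.2381 ≈ -0.238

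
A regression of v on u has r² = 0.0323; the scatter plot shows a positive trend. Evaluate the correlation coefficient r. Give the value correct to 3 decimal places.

0.180

|r| = √0.0323 = 0.180
The association is positive, so r = 0.180.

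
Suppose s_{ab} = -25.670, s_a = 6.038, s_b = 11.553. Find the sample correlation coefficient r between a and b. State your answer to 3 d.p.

r = Cov(a,b) / (s_a · s_b) = -25.670 / (6.038 × 11.553)
  = -25.670 / 69.7570 ≈ -0.368

-0.368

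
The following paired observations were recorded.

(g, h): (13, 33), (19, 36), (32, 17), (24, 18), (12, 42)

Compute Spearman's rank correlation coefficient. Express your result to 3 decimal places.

Rank g: 2, 3, 5, 4, 1
Rank h: 3, 4, 1, 2, 5
d = rank(g) − rank(h): -1, -1, 4, 2, -4; Σd² = 38
ρ = 1 − 6Σd² / [n(n²−1)] = 1 − 6×38 / (5×24) = 1 − 228/120 ≈ -0.900

-0.900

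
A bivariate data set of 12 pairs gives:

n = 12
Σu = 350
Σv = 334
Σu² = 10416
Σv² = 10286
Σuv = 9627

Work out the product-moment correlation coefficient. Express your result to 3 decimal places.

-0.253

r = (nΣuv − ΣuΣv) / √[(nΣu² − (Σu)²)(nΣv² − (Σv)²)]
Numerator: 12×9627 − 350×334 = -1376
Denominator: √[(124992 − 122500)(123432 − 111556)] = √[2492 × 11876] = 5440.1279
r = -1376 / 5440.1279 ≈ -0.253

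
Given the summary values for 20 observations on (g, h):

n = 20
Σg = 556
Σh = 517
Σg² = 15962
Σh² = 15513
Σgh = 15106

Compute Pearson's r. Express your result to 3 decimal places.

r = (nΣgh − ΣgΣh) / √[(nΣg² − (Σg)²)(nΣh² − (Σh)²)]
Numerator: 20×15106 − 556×517 = 14668
Denominator: √[(319240 − 309136)(310260 − 267289)] = √[10104 × 42971] = 20836.9620
r = 14668 / 20836.9620 ≈ 0.704

0.704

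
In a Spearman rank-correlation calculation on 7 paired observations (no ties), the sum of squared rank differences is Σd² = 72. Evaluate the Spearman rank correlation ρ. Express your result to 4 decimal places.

ρ = 1 − 6Σd² / [n(n²−1)] = 1 − 6×72 / (7×48)
  = 1 − 432/336 = 1 − 1.28571 ≈ -0.2857

-0.2857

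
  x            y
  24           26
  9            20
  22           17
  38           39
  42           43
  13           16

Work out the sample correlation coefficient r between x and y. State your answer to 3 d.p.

0.921

n = 6, Σx = 148, Σy = 161, Σx² = 4518, Σy² = 4991, Σxy = 4674
nΣxy − ΣxΣy = 28044 − 23828 = 4216
nΣx² − (Σx)² = 27108 − 21904 = 5204; nΣy² − (Σy)² = 29946 − 25921 = 4025
r = 4216 / √(5204 × 4025) = 4216 / 4576.6909 ≈ 0.921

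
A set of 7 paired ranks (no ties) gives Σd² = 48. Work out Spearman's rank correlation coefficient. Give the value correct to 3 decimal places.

ρ = 1 − 6Σd² / [n(n²−1)] = 1 − 6×48 / (7×48)
  = 1 − 288/336 = 1 − 0.8571 ≈ 0.143

0.143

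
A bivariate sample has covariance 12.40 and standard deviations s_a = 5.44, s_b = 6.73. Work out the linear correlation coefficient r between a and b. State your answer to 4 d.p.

0.3387

r = Cov(a,b) / (s_a · s_b) = 12.40 / (5.44 × 6.73)
  = 12.40 / 36.6112 ≈ 0.3387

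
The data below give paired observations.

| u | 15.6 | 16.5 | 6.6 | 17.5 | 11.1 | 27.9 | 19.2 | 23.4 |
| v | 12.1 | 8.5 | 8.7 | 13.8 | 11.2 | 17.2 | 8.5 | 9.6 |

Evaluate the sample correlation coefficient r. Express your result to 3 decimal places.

n = 8, Σu = 137.8, Σv = 89.6, Σu² = 2683.24, Σv² = 1070.48, Σuv = 1619.97
nΣuv − ΣuΣv = 12959.76 − 12346.88 = 612.88
nΣu² − (Σu)² = 21465.92 − 18988.84 = 2477.08; nΣv² − (Σv)² = 8563.84 − 8028.16 = 535.68
r = 612.88 / √(2477.08 × 535.68) = 612.88 / 1151.9211 ≈ 0.532

0.532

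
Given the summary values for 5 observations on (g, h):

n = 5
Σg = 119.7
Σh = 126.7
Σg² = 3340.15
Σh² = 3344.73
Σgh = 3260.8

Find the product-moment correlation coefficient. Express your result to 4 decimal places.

0.9021

r = (nΣgh − ΣgΣh) / √[(nΣg² − (Σg)²)(nΣh² − (Σh)²)]
Numerator: 5×3260.8 − 119.7×126.7 = 1138.01
Denominator: √[(16700.75 − 14328.09)(16723.65 − 16052.89)] = √[2372.66 × 670.76] = 1261.5409
r = 1138.01 / 1261.5409 ≈ 0.9021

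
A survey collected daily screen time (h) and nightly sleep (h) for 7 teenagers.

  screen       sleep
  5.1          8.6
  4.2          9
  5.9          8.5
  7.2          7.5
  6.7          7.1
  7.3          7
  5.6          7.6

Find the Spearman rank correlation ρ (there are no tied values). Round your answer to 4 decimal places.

-0.9286

Rank screen: 2, 1, 4, 6, 5, 7, 3
Rank sleep: 6, 7, 5, 3, 2, 1, 4
d = rank(screen) − rank(sleep): -4, -6, -1, 3, 3, 6, -1; Σd² = 108
ρ = 1 − 6Σd² / [n(n²−1)] = 1 − 6×108 / (7×48) = 1 − 648/336 ≈ -0.9286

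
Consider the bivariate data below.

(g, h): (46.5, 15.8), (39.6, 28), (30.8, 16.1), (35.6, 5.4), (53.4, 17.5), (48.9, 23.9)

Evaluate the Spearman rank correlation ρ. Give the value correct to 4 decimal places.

0.3714

Rank g: 4, 3, 1, 2, 6, 5
Rank h: 2, 6, 3, 1, 4, 5
d = rank(g) − rank(h): 2, -3, -2, 1, 2, 0; Σd² = 22
ρ = 1 − 6Σd² / [n(n²−1)] = 1 − 6×22 / (6×35) = 1 − 132/210 ≈ 0.3714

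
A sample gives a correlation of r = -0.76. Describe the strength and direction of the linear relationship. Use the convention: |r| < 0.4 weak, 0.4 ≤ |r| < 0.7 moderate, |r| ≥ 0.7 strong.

strong negative

r = -0.76 < 0 so the relationship is negative.
|r| = 0.76, which falls in the strong range.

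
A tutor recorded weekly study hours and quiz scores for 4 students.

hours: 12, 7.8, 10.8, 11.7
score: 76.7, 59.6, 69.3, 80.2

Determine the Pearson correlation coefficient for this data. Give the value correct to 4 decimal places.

0.9478

n = 4, Σx = 42.3, Σy = 285.8, Σx² = 458.37, Σy² = 20669.58, Σxy = 3072.06
nΣxy − ΣxΣy = 12288.24 − 12089.34 = 198.9
nΣx² − (Σx)² = 1833.48 − 1789.29 = 44.19; nΣy² − (Σy)² = 82678.32 − 81681.64 = 996.68
r = 198.9 / √(44.19 × 996.68) = 198.9 / 209.8649 ≈ 0.9478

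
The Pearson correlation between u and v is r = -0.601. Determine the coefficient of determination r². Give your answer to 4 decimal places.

r² = (-0.601)² = 0.3612

0.3612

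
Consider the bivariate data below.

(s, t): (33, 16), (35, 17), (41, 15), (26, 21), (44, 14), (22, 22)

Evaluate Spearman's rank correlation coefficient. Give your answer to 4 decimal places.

-0.9429

Rank s: 3, 4, 5, 2, 6, 1
Rank t: 3, 4, 2, 5, 1, 6
d = rank(s) − rank(t): 0, 0, 3, -3, 5, -5; Σd² = 68
ρ = 1 − 6Σd² / [n(n²−1)] = 1 − 6×68 / (6×35) = 1 − 408/210 ≈ -0.9429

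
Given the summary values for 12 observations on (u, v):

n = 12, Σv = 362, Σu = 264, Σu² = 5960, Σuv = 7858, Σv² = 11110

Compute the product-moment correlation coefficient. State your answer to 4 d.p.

-0.6243

r = (nΣuv − ΣuΣv) / √[(nΣu² − (Σu)²)(nΣv² − (Σv)²)]
Numerator: 12×7858 − 264×362 = -1272
Denominator: √[(71520 − 69696)(133320 − 131044)] = √[1824 × 2276] = 2037.5044
r = -1272 / 2037.5044 ≈ -0.6243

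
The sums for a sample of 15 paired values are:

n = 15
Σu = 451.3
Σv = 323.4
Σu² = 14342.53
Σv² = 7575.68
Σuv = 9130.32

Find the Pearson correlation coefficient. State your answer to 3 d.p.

r = (nΣuv − ΣuΣv) / √[(nΣu² − (Σu)²)(nΣv² − (Σv)²)]
Numerator: 15×9130.32 − 451.3×323.4 = -8995.62
Denominator: √[(215137.95 − 203671.69)(113635.2 − 104587.56)] = √[11466.26 × 9047.64] = 10185.4108
r = -8995.62 / 10185.4108 ≈ -0.883

-0.883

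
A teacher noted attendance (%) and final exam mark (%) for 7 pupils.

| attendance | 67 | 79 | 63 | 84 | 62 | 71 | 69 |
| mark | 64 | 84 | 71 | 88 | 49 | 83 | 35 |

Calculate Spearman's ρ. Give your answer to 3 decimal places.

0.750

Rank attendance: 3, 6, 2, 7, 1, 5, 4
Rank mark: 3, 6, 4, 7, 2, 5, 1
d = rank(attendance) − rank(mark): 0, 0, -2, 0, -1, 0, 3; Σd² = 14
ρ = 1 − 6Σd² / [n(n²−1)] = 1 − 6×14 / (7×48) = 1 − 84/336 ≈ 0.750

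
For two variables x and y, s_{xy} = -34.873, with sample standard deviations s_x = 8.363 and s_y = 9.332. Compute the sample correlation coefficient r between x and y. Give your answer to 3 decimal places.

-0.447

r = Cov(x,y) / (s_x · s_y) = -34.873 / (8.363 × 9.332)
  = -34.873 / 78.0435 ≈ -0.447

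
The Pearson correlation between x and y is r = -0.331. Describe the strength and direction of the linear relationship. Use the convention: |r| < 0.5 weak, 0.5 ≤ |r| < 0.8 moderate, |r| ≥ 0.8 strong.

weak negative

r = -0.331 < 0 so the relationship is negative.
|r| = 0.331, which falls in the weak range.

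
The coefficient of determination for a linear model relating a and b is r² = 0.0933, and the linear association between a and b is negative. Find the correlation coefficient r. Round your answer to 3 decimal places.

-0.305

|r| = √0.0933 = 0.305
The association is negative, so r = −0.305.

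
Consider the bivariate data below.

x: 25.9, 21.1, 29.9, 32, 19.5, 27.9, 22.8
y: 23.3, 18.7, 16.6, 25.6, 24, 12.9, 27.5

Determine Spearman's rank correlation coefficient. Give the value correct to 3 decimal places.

Rank x: 4, 2, 6, 7, 1, 5, 3
Rank y: 4, 3, 2, 6, 5, 1, 7
d = rank(x) − rank(y): 0, -1, 4, 1, -4, 4, -4; Σd² = 66
ρ = 1 − 6Σd² / [n(n²−1)] = 1 − 6×66 / (7×48) = 1 − 396/336 ≈ -0.179

-0.179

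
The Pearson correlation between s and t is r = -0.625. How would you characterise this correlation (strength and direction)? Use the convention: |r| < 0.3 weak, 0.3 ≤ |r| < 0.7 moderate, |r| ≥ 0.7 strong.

moderate negative

r = -0.625 < 0 so the relationship is negative.
|r| = 0.625, which falls in the moderate range.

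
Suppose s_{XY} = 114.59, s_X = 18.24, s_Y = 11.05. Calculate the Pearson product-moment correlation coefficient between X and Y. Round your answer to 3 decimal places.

0.569

r = Cov(X,Y) / (s_X · s_Y) = 114.59 / (18.24 × 11.05)
  = 114.59 / 201.5520 ≈ 0.569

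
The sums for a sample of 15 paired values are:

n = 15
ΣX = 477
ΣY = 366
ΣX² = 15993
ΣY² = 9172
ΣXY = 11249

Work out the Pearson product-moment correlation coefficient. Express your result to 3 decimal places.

-0.873

r = (nΣXY − ΣXΣY) / √[(nΣX² − (ΣX)²)(nΣY² − (ΣY)²)]
Numerator: 15×11249 − 477×366 = -5847
Denominator: √[(239895 − 227529)(137580 − 133956)] = √[12366 × 3624] = 6694.3546
r = -5847 / 6694.3546 ≈ -0.873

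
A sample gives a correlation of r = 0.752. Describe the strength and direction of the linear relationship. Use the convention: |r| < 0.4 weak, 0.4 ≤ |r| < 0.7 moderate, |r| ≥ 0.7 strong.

r = 0.752 > 0 so the relationship is positive.
|r| = 0.752, which falls in the strong range.

strong positive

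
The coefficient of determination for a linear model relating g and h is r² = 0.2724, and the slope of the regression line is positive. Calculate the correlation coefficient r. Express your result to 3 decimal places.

0.522

|r| = √0.2724 = 0.522
The association is positive, so r = 0.522.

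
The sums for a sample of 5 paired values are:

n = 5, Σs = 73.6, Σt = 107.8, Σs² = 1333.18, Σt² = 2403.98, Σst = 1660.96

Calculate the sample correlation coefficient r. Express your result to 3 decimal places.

r = (nΣst − ΣsΣt) / √[(nΣs² − (Σs)²)(nΣt² − (Σt)²)]
Numerator: 5×1660.96 − 73.6×107.8 = 370.72
Denominator: √[(6665.9 − 5416.96)(12019.9 − 11620.84)] = √[1248.94 × 399.06] = 705.9759
r = 370.72 / 705.9759 ≈ 0.525

0.525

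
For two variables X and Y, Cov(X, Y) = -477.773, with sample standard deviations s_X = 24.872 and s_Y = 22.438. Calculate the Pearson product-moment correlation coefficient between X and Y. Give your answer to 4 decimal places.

-0.8561

r = Cov(X,Y) / (s_X · s_Y) = -477.773 / (24.872 × 22.438)
  = -477.773 / 558.0779 ≈ -0.8561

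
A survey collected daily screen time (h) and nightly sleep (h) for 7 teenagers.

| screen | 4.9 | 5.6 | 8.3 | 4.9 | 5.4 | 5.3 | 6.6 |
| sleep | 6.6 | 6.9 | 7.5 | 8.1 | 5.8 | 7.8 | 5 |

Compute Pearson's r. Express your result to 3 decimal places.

-0.099

n = 7, Σx = 41, Σy = 47.7, Σx² = 249.08, Σy² = 332.51, Σxy = 278.58
nΣxy − ΣxΣy = 1950.06 − 1955.7 = -5.64
nΣx² − (Σx)² = 1743.56 − 1681 = 62.56; nΣy² − (Σy)² = 2327.57 − 2275.29 = 52.28
r = -5.64 / √(62.56 × 52.28) = -5.64 / 57.1895 ≈ -0.099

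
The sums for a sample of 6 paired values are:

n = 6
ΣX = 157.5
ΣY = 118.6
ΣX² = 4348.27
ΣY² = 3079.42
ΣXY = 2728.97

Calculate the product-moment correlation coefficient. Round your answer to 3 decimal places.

r = (nΣXY − ΣXΣY) / √[(nΣX² − (ΣX)²)(nΣY² − (ΣY)²)]
Numerator: 6×2728.97 − 157.5×118.6 = -2305.68
Denominator: √[(26089.62 − 24806.25)(18476.52 − 14065.96)] = √[1283.37 × 4410.56] = 2379.1554
r = -2305.68 / 2379.1554 ≈ -0.969

-0.969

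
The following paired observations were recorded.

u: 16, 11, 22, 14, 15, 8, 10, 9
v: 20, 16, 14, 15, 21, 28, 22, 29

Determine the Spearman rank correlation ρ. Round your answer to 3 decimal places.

-0.786

Rank u: 7, 4, 8, 5, 6, 1, 3, 2
Rank v: 4, 3, 1, 2, 5, 7, 6, 8
d = rank(u) − rank(v): 3, 1, 7, 3, 1, -6, -3, -6; Σd² = 150
ρ = 1 − 6Σd² / [n(n²−1)] = 1 − 6×150 / (8×63) = 1 − 900/504 ≈ -0.786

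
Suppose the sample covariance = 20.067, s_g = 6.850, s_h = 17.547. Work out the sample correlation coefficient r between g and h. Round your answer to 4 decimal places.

r = Cov(g,h) / (s_g · s_h) = 20.067 / (6.850 × 17.547)
  = 20.067 / 120.1970 ≈ 0.1670

0.1670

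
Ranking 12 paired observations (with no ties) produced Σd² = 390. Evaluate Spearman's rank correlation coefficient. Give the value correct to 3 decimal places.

-0.364

ρ = 1 − 6Σd² / [n(n²−1)] = 1 − 6×390 / (12×143)
  = 1 − 2340/1716 = 1 − 1.3636 ≈ -0.364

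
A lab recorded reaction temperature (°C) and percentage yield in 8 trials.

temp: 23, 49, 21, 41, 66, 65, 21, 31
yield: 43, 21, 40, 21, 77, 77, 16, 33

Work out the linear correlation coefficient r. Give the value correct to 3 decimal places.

0.682

n = 8, Σx = 317, Σy = 328, Σx² = 15035, Σy² = 17534, Σxy = 15165
nΣxy − ΣxΣy = 121320 − 103976 = 17344
nΣx² − (Σx)² = 120280 − 100489 = 19791; nΣy² − (Σy)² = 140272 − 107584 = 32688
r = 17344 / √(19791 × 32688) = 17344 / 25434.7834 ≈ 0.682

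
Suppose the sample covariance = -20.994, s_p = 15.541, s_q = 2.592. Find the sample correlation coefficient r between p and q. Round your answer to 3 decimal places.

r = Cov(p,q) / (s_p · s_q) = -20.994 / (15.541 × 2.592)
  = -20.994 / 40.2823 ≈ -0.521

-0.521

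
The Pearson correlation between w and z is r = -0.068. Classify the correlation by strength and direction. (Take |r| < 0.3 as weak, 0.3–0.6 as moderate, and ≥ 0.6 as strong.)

r = -0.068 < 0 so the relationship is negative.
|r| = 0.068, which falls in the weak range.

weak negative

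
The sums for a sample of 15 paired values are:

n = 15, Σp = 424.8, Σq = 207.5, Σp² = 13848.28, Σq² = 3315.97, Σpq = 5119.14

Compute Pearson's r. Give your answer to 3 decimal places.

r = (nΣpq − ΣpΣq) / √[(nΣp² − (Σp)²)(nΣq² − (Σq)²)]
Numerator: 15×5119.14 − 424.8×207.5 = -11358.9
Denominator: √[(207724.2 − 180455.04)(49739.55 − 43056.25)] = √[27269.16 × 6683.3] = 13499.9251
r = -11358.9 / 13499.9251 ≈ -0.841

-0.841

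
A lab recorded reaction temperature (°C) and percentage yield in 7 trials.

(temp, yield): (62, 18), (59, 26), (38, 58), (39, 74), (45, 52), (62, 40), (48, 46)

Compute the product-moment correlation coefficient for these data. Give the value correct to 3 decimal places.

n = 7, Σx = 353, Σy = 314, Σx² = 18463, Σy² = 16260, Σxy = 14768
nΣxy − ΣxΣy = 103376 − 110842 = -7466
nΣx² − (Σx)² = 129241 − 124609 = 4632; nΣy² − (Σy)² = 113820 − 98596 = 15224
r = -7466 / √(4632 × 15224) = -7466 / 8397.4739 ≈ -0.889

-0.889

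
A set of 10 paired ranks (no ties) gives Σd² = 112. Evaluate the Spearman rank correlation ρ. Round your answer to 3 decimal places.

0.321

ρ = 1 − 6Σd² / [n(n²−1)] = 1 − 6×112 / (10×99)
  = 1 − 672/990 = 1 − 0.6788 ≈ 0.321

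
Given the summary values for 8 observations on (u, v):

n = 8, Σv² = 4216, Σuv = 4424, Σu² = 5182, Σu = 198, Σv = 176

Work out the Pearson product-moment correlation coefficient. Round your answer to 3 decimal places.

r = (nΣuv − ΣuΣv) / √[(nΣu² − (Σu)²)(nΣv² − (Σv)²)]
Numerator: 8×4424 − 198×176 = 544
Denominator: √[(41456 − 39204)(33728 − 30976)] = √[2252 × 2752] = 2489.4787
r = 544 / 2489.4787 ≈ 0.219

0.219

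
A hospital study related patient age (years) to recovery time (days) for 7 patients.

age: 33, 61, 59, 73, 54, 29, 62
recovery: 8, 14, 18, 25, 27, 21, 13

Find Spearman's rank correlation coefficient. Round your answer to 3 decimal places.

Rank age: 2, 5, 4, 7, 3, 1, 6
Rank recovery: 1, 3, 4, 6, 7, 5, 2
d = rank(age) − rank(recovery): 1, 2, 0, 1, -4, -4, 4; Σd² = 54
ρ = 1 − 6Σd² / [n(n²−1)] = 1 − 6×54 / (7×48) = 1 − 324/336 ≈ 0.036

0.036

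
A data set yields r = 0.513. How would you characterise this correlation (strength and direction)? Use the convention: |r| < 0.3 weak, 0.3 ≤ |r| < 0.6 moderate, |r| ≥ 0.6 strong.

moderate positive

r = 0.513 > 0 so the relationship is positive.
|r| = 0.513, which falls in the moderate range.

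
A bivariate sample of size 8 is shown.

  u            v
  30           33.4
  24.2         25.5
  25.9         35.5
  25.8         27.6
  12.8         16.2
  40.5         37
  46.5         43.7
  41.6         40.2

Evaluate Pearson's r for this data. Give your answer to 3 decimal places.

n = 8, Σu = 247.3, Σv = 259.1, Σu² = 8518.99, Σv² = 8944.99, Σuv = 8660.86
nΣuv − ΣuΣv = 69286.88 − 64075.43 = 5211.45
nΣu² − (Σu)² = 68151.92 − 61157.29 = 6994.63; nΣv² − (Σv)² = 71559.92 − 67132.81 = 4427.11
r = 5211.45 / √(6994.63 × 4427.11) = 5211.45 / 5564.7099 ≈ 0.937

0.937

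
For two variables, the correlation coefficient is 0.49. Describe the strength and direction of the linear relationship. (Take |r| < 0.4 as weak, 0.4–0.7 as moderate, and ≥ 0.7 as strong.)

moderate positive

r = 0.49 > 0 so the relationship is positive.
|r| = 0.49, which falls in the moderate range.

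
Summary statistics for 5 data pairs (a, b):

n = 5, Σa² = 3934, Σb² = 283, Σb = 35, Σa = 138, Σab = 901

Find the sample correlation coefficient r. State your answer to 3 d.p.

-0.942

r = (nΣab − ΣaΣb) / √[(nΣa² − (Σa)²)(nΣb² − (Σb)²)]
Numerator: 5×901 − 138×35 = -325
Denominator: √[(19670 − 19044)(1415 − 1225)] = √[626 × 190] = 344.8768
r = -325 / 344.8768 ≈ -0.942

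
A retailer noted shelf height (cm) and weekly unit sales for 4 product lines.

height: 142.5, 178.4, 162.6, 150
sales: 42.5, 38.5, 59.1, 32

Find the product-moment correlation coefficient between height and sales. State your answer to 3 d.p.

0.143

n = 4, Σx = 633.5, Σy = 172.1, Σx² = 101071.57, Σy² = 7805.31, Σxy = 27334.31
nΣxy − ΣxΣy = 109337.24 − 109025.35 = 311.89
nΣx² − (Σx)² = 404286.28 − 401322.25 = 2964.03; nΣy² − (Σy)² = 31221.24 − 29618.41 = 1602.83
r = 311.89 / √(2964.03 × 1602.83) = 311.89 / 2179.6413 ≈ 0.143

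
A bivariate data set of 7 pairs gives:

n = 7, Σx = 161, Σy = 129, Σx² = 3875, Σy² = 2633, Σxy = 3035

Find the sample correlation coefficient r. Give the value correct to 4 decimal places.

0.3242

r = (nΣxy − ΣxΣy) / √[(nΣx² − (Σx)²)(nΣy² − (Σy)²)]
Numerator: 7×3035 − 161×129 = 476
Denominator: √[(27125 − 25921)(18431 − 16641)] = √[1204 × 1790] = 1468.0463
r = 476 / 1468.0463 ≈ 0.3242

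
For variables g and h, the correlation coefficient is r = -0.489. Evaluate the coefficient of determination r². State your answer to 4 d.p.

0.2391

r² = (-0.489)² = 0.2391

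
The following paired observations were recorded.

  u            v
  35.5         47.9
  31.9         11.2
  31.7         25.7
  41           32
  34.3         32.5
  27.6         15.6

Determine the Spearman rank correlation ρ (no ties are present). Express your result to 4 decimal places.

Rank u: 5, 3, 2, 6, 4, 1
Rank v: 6, 1, 3, 4, 5, 2
d = rank(u) − rank(v): -1, 2, -1, 2, -1, -1; Σd² = 12
ρ = 1 − 6Σd² / [n(n²−1)] = 1 − 6×12 / (6×35) = 1 − 72/210 ≈ 0.6571

0.6571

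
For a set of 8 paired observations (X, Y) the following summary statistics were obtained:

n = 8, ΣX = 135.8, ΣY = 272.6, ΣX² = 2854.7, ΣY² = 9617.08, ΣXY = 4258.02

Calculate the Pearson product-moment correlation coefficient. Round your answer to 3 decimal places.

r = (nΣXY − ΣXΣY) / √[(nΣX² − (ΣX)²)(nΣY² − (ΣY)²)]
Numerator: 8×4258.02 − 135.8×272.6 = -2954.92
Denominator: √[(22837.6 − 18441.64)(76936.64 − 74310.76)] = √[4395.96 × 2625.88] = 3397.5379
r = -2954.92 / 3397.5379 ≈ -0.870

-0.870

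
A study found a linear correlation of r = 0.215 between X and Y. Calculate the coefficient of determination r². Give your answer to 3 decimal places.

r² = (0.215)² = 0.046

0.046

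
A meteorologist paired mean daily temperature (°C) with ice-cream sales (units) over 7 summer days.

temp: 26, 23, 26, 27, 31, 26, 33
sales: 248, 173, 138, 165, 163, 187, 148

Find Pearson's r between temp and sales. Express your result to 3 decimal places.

n = 7, Σx = 192, Σy = 1222, Σx² = 5336, Σy² = 221144, Σxy = 33269
nΣxy − ΣxΣy = 232883 − 234624 = -1741
nΣx² − (Σx)² = 37352 − 36864 = 488; nΣy² − (Σy)² = 1548008 − 1493284 = 54724
r = -1741 / √(488 × 54724) = -1741 / 5167.7183 ≈ -0.337

-0.337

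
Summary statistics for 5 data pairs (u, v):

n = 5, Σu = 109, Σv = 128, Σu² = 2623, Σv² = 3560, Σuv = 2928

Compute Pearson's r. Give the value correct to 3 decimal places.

0.520

r = (nΣuv − ΣuΣv) / √[(nΣu² − (Σu)²)(nΣv² − (Σv)²)]
Numerator: 5×2928 − 109×128 = 688
Denominator: √[(13115 − 11881)(17800 − 16384)] = √[1234 × 1416] = 1321.8714
r = 688 / 1321.8714 ≈ 0.520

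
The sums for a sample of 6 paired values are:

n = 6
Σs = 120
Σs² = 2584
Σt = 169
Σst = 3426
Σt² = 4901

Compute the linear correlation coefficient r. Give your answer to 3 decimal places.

0.286

r = (nΣst − ΣsΣt) / √[(nΣs² − (Σs)²)(nΣt² − (Σt)²)]
Numerator: 6×3426 − 120×169 = 276
Denominator: √[(15504 − 14400)(29406 − 28561)] = √[1104 × 845] = 965.8571
r = 276 / 965.8571 ≈ 0.286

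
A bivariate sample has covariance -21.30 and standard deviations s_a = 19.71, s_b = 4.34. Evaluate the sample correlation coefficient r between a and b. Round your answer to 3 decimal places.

-0.249

r = Cov(a,b) / (s_a · s_b) = -21.30 / (19.71 × 4.34)
  = -21.30 / 85.5414 ≈ -0.249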